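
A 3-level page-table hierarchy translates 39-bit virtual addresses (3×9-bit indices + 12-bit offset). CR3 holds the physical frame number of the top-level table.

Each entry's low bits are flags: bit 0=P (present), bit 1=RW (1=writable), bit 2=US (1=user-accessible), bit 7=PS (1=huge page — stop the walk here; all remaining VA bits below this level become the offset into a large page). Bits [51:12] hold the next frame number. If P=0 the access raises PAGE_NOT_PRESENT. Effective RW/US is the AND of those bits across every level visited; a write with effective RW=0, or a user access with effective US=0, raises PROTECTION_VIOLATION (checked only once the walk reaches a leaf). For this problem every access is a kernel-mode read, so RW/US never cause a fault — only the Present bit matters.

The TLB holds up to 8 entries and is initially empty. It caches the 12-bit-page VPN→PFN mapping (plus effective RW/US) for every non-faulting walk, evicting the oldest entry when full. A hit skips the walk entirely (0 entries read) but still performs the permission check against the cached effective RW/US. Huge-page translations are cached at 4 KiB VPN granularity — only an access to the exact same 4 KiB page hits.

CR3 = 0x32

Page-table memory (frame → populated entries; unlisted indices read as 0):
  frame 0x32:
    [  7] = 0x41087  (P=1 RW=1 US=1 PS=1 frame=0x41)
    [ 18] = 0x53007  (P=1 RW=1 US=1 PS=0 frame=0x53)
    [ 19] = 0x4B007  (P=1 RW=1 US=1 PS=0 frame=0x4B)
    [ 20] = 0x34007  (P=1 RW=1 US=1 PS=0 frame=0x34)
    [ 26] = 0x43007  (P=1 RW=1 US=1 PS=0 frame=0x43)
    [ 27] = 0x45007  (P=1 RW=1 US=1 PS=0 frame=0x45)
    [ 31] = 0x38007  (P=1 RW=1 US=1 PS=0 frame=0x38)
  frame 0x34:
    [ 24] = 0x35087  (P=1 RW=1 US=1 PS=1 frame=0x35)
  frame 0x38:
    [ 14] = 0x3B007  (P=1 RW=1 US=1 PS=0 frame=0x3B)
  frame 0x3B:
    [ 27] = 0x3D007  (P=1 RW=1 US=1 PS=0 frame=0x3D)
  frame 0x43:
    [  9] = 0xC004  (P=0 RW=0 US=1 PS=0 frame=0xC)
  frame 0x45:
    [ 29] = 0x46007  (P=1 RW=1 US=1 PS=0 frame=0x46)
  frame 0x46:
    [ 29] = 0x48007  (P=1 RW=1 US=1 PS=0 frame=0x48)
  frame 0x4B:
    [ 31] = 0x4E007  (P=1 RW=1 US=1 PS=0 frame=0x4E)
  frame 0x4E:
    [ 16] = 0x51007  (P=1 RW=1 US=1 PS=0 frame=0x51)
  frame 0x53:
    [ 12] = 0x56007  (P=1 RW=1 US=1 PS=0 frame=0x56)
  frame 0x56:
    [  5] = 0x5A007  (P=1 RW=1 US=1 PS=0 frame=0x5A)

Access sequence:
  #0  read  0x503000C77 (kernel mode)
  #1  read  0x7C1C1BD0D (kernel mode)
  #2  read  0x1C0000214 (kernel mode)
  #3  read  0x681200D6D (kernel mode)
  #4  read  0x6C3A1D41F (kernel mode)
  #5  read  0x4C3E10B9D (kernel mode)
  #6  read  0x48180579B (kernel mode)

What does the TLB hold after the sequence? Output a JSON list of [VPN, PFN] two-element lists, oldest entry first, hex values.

Walk each access:
#0 VA=0x503000C77 (r,kernel):
  L0 @0x32[20] → 0x34007  P=1,RW=1,US=1,PS=0
  L1 @0x34[24] → 0x35087  P=1,RW=1,US=1,PS=1
  ⇒ phys 0x35C77 (huge @L1)  [2 reads]
#1 VA=0x7C1C1BD0D (r,kernel):
  L0 @0x32[31] → 0x38007  P=1,RW=1,US=1,PS=0
  L1 @0x38[14] → 0x3B007  P=1,RW=1,US=1,PS=0
  L2 @0x3B[27] → 0x3D007  P=1,RW=1,US=1,PS=0
  ⇒ phys 0x3DD0D  [3 reads]
#2 VA=0x1C0000214 (r,kernel):
  L0 @0x32[7] → 0x41087  P=1,RW=1,US=1,PS=1
  ⇒ phys 0x41214 (huge @L0)  [1 reads]
#3 VA=0x681200D6D (r,kernel):
  L0 @0x32[26] → 0x43007  P=1,RW=1,US=1,PS=0
  L1 @0x43[9] → 0xC004  P=0,RW=0,US=1,PS=0
  ⇒ fault: PAGE_NOT_PRESENT  — 2 lookups
#4 VA=0x6C3A1D41F (r,kernel):
  L0 @0x32[27] → 0x45007  P=1,RW=1,US=1,PS=0
  L1 @0x45[29] → 0x46007  P=1,RW=1,US=1,PS=0
  L2 @0x46[29] → 0x48007  P=1,RW=1,US=1,PS=0
  ⇒ phys 0x4841F  [3 reads]
#5 VA=0x4C3E10B9D (r,kernel):
  L0 @0x32[19] → 0x4B007  P=1,RW=1,US=1,PS=0
  L1 @0x4B[31] → 0x4E007  P=1,RW=1,US=1,PS=0
  L2 @0x4E[16] → 0x51007  P=1,RW=1,US=1,PS=0
  ⇒ phys 0x51B9D  [3 reads]
#6 VA=0x48180579B (r,kernel):
  L0 @0x32[18] → 0x53007  P=1,RW=1,US=1,PS=0
  L1 @0x53[12] → 0x56007  P=1,RW=1,US=1,PS=0
  L2 @0x56[5] → 0x5A007  P=1,RW=1,US=1,PS=0
  ⇒ phys 0x5A79B  [3 reads]

TLB: [["0x503000", "0x35"], ["0x7C1C1B", "0x3D"], ["0x1C0000", "0x41"], ["0x6C3A1D", "0x48"], ["0x4C3E10", "0x51"], ["0x481805", "0x5A"]]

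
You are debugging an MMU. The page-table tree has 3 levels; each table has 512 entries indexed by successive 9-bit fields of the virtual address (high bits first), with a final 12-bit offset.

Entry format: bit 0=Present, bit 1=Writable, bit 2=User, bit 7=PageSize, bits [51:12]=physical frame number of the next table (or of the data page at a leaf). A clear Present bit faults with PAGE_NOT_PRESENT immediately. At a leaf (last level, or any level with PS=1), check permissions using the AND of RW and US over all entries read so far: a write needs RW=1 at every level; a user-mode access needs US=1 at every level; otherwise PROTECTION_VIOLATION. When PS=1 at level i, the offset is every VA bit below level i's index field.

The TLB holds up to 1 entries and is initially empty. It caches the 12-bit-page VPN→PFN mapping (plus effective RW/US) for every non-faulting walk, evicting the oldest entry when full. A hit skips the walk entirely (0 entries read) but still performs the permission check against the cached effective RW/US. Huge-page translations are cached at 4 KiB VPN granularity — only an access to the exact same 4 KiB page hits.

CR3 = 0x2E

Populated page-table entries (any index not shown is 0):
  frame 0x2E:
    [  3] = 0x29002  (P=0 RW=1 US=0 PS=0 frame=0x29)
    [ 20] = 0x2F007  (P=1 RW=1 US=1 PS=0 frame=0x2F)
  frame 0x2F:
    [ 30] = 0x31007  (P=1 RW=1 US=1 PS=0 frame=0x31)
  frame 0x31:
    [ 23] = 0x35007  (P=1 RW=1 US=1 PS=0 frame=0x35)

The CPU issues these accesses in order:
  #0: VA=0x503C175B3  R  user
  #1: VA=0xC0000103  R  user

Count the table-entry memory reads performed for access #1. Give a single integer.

Per-access translation:
#0 VA=0x503C175B3 (r,user):
  [0] read 0x2E idx=20: raw=0x2F007 flags P=1 W=1 U=1 S=0
  [1] read 0x2F idx=30: raw=0x31007 flags P=1 W=1 U=1 S=0
  [2] read 0x31 idx=23: raw=0x35007 flags P=1 W=1 U=1 S=0
  → PA=0x355B3  (3 entries read)
#1 VA=0xC0000103 (r,user):
  [0] read 0x2E idx=3: raw=0x29002 flags P=0 W=1 U=0 S=0
  ⇒ fault: PAGE_NOT_PRESENT  — 1 lookups

Entries read for #1: 1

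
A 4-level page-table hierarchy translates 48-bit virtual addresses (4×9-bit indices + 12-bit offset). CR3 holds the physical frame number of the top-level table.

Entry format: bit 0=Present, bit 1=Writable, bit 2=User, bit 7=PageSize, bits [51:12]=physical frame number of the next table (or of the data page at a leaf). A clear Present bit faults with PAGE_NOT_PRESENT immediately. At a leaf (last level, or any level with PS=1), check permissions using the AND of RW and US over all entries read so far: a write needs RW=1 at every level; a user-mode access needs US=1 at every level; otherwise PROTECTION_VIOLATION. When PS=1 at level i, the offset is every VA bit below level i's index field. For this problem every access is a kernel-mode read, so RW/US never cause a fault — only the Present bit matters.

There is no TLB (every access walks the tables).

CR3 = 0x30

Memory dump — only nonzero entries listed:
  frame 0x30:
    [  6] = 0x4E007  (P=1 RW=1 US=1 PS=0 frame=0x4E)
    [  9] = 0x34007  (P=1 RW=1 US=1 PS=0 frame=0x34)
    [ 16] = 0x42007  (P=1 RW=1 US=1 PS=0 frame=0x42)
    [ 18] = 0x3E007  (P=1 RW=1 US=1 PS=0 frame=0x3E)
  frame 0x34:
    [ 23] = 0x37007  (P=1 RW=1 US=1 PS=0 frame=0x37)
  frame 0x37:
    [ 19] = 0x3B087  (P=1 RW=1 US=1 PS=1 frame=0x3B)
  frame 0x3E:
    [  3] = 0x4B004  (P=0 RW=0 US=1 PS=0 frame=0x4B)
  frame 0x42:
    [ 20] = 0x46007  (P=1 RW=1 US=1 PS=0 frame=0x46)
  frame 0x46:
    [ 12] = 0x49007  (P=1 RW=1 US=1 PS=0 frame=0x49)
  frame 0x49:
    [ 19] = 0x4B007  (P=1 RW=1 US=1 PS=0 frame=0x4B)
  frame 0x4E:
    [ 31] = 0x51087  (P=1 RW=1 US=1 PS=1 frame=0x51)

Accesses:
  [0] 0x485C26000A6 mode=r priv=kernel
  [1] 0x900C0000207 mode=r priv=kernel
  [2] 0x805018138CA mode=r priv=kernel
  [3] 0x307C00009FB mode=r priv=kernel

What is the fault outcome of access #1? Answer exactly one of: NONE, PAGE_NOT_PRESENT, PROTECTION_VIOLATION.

Per-access translation:
#0 VA=0x485C26000A6 (r,kernel):
  [0] read 0x30 idx=9: raw=0x34007 flags P=1 W=1 U=1 S=0
  [1] read 0x34 idx=23: raw=0x37007 flags P=1 W=1 U=1 S=0
  [2] read 0x37 idx=19: raw=0x3B087 flags P=1 W=1 U=1 S=1
  ✓ 0x3B0A6 (huge @L2)  — 3 lookups
#1 VA=0x900C0000207 (r,kernel):
  [0] read 0x30 idx=18: raw=0x3E007 flags P=1 W=1 U=1 S=0
  [1] read 0x3E idx=3: raw=0x4B004 flags P=0 W=0 U=1 S=0
  → PAGE_NOT_PRESENT  (2 entries read)
#2 VA=0x805018138CA (r,kernel):
  [0] read 0x30 idx=16: raw=0x42007 flags P=1 W=1 U=1 S=0
  [1] read 0x42 idx=20: raw=0x46007 flags P=1 W=1 U=1 S=0
  [2] read 0x46 idx=12: raw=0x49007 flags P=1 W=1 U=1 S=0
  [3] read 0x49 idx=19: raw=0x4B007 flags P=1 W=1 U=1 S=0
  ✓ 0x4B8CA  — 4 lookups
#3 VA=0x307C00009FB (r,kernel):
  [0] read 0x30 idx=6: raw=0x4E007 flags P=1 W=1 U=1 S=0
  [1] read 0x4E idx=31: raw=0x51087 flags P=1 W=1 U=1 S=1
  ✓ 0x519FB (huge @L1)  — 2 lookups

Access #1 fault: PAGE_NOT_PRESENT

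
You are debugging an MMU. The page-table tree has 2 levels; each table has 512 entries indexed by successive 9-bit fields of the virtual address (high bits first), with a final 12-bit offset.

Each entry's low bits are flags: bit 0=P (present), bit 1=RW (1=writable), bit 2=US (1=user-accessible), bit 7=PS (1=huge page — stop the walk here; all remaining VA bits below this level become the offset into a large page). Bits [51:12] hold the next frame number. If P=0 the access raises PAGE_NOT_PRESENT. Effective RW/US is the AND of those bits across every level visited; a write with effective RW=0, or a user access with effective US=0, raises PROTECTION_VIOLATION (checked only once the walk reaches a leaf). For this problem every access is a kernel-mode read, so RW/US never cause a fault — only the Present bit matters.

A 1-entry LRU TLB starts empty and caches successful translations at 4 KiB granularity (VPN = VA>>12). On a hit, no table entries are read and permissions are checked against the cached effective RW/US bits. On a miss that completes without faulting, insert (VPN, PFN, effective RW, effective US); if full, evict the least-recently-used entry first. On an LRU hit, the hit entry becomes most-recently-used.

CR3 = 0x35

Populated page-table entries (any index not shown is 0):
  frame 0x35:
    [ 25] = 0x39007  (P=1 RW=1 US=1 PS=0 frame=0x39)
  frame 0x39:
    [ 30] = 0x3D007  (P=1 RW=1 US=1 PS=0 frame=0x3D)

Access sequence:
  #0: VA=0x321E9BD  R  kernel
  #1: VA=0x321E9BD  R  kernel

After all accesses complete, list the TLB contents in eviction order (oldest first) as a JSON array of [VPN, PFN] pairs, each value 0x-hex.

Per-access translation:
#0 VA=0x321E9BD (r,kernel):
  lvl0: tbl 0x35, slot 25 ⇒ 0x39007 (P1/RW1/US1/PS0)
  lvl1: tbl 0x39, slot 30 ⇒ 0x3D007 (P1/RW1/US1/PS0)
  ⇒ phys 0x3D9BD  [2 reads]
#1 VA=0x321E9BD (r,kernel):
  TLB hit vpn=0x321E → PA=0x3D9BD

TLB: [["0x321E", "0x3D"]]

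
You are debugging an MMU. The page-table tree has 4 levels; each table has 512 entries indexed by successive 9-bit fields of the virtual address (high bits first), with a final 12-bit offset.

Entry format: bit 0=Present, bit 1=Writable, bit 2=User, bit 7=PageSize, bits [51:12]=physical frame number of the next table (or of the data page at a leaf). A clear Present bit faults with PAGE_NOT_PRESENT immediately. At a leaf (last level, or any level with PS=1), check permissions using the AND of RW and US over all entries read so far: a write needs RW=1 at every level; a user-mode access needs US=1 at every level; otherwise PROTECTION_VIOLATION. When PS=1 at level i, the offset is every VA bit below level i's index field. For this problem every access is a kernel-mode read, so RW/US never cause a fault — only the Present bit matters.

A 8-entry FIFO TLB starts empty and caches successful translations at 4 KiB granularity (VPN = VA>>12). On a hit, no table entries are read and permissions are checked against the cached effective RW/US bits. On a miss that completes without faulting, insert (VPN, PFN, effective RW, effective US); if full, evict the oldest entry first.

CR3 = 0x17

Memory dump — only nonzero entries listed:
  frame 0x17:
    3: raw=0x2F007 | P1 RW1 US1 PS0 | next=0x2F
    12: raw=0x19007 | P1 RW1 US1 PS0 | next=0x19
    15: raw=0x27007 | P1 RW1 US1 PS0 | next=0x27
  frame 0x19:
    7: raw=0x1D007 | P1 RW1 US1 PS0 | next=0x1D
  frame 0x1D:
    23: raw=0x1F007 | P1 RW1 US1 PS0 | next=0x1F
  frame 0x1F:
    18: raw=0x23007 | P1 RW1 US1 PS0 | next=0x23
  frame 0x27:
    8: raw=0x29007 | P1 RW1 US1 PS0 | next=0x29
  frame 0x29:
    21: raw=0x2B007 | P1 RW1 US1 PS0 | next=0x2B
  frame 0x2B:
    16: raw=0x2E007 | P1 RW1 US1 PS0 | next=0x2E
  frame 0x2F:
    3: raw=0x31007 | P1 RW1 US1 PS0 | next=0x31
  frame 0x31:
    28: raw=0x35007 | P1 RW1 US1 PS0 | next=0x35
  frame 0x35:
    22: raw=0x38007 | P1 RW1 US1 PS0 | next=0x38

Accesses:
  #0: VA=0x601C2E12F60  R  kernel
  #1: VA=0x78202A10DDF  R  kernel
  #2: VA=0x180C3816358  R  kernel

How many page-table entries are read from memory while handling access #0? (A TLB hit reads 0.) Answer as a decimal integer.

Walk each access:
#0 VA=0x601C2E12F60 (r,kernel):
  lvl0: tbl 0x17, slot 12 ⇒ 0x19007 (P1/RW1/US1/PS0)
  lvl1: tbl 0x19, slot 7 ⇒ 0x1D007 (P1/RW1/US1/PS0)
  lvl2: tbl 0x1D, slot 23 ⇒ 0x1F007 (P1/RW1/US1/PS0)
  lvl3: tbl 0x1F, slot 18 ⇒ 0x23007 (P1/RW1/US1/PS0)
  ✓ 0x23F60  — 4 lookups
#1 VA=0x78202A10DDF (r,kernel):
  lvl0: tbl 0x17, slot 15 ⇒ 0x27007 (P1/RW1/US1/PS0)
  lvl1: tbl 0x27, slot 8 ⇒ 0x29007 (P1/RW1/US1/PS0)
  lvl2: tbl 0x29, slot 21 ⇒ 0x2B007 (P1/RW1/US1/PS0)
  lvl3: tbl 0x2B, slot 16 ⇒ 0x2E007 (P1/RW1/US1/PS0)
  ✓ 0x2EDDF  — 4 lookups
#2 VA=0x180C3816358 (r,kernel):
  lvl0: tbl 0x17, slot 3 ⇒ 0x2F007 (P1/RW1/US1/PS0)
  lvl1: tbl 0x2F, slot 3 ⇒ 0x31007 (P1/RW1/US1/PS0)
  lvl2: tbl 0x31, slot 28 ⇒ 0x35007 (P1/RW1/US1/PS0)
  lvl3: tbl 0x35, slot 22 ⇒ 0x38007 (P1/RW1/US1/PS0)
  ✓ 0x38358  — 4 lookups

Entries read for #0: 4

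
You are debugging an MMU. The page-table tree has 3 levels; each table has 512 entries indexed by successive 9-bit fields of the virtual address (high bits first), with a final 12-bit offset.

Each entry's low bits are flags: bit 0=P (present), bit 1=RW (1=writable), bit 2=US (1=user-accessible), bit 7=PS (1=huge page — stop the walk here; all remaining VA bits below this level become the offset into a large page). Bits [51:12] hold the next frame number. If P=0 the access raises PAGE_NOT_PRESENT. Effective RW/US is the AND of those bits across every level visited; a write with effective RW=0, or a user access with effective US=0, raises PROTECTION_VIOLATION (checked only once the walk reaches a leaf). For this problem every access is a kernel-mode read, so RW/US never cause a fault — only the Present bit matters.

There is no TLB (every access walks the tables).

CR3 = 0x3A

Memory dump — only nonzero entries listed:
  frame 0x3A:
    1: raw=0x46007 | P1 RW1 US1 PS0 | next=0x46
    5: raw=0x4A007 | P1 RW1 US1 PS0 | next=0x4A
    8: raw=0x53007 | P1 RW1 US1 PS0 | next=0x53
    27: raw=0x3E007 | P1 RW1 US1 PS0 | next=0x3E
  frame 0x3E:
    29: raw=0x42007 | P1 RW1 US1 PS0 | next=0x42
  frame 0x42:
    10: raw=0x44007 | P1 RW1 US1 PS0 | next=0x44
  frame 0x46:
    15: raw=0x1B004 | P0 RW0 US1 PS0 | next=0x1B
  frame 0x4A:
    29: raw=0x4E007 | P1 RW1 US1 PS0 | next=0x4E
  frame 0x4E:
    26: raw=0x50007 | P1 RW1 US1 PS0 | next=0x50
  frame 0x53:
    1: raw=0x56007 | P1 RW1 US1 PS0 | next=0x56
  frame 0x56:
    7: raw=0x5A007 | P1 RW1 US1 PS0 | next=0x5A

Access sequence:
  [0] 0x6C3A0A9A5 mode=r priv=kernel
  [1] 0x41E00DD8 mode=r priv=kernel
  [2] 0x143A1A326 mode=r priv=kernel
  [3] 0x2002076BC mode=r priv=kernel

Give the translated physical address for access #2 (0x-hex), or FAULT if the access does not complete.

Walk each access:
#0 VA=0x6C3A0A9A5 (r,kernel):
  L0: frame=0x3A idx=27 entry=0x3E007 [P=1 RW=1 US=1 PS=0]
  L1: frame=0x3E idx=29 entry=0x42007 [P=1 RW=1 US=1 PS=0]
  L2: frame=0x42 idx=10 entry=0x44007 [P=1 RW=1 US=1 PS=0]
  → PA=0x449A5  (3 entries read)
#1 VA=0x41E00DD8 (r,kernel):
  L0: frame=0x3A idx=1 entry=0x46007 [P=1 RW=1 US=1 PS=0]
  L1: frame=0x46 idx=15 entry=0x1B004 [P=0 RW=0 US=1 PS=0]
  ⇒ fault: PAGE_NOT_PRESENT  — 2 lookups
#2 VA=0x143A1A326 (r,kernel):
  L0: frame=0x3A idx=5 entry=0x4A007 [P=1 RW=1 US=1 PS=0]
  L1: frame=0x4A idx=29 entry=0x4E007 [P=1 RW=1 US=1 PS=0]
  L2: frame=0x4E idx=26 entry=0x50007 [P=1 RW=1 US=1 PS=0]
  → PA=0x50326  (3 entries read)
#3 VA=0x2002076BC (r,kernel):
  L0: frame=0x3A idx=8 entry=0x53007 [P=1 RW=1 US=1 PS=0]
  L1: frame=0x53 idx=1 entry=0x56007 [P=1 RW=1 US=1 PS=0]
  L2: frame=0x56 idx=7 entry=0x5A007 [P=1 RW=1 US=1 PS=0]
  → PA=0x5A6BC  (3 entries read)

Access #2 PA: 0x50326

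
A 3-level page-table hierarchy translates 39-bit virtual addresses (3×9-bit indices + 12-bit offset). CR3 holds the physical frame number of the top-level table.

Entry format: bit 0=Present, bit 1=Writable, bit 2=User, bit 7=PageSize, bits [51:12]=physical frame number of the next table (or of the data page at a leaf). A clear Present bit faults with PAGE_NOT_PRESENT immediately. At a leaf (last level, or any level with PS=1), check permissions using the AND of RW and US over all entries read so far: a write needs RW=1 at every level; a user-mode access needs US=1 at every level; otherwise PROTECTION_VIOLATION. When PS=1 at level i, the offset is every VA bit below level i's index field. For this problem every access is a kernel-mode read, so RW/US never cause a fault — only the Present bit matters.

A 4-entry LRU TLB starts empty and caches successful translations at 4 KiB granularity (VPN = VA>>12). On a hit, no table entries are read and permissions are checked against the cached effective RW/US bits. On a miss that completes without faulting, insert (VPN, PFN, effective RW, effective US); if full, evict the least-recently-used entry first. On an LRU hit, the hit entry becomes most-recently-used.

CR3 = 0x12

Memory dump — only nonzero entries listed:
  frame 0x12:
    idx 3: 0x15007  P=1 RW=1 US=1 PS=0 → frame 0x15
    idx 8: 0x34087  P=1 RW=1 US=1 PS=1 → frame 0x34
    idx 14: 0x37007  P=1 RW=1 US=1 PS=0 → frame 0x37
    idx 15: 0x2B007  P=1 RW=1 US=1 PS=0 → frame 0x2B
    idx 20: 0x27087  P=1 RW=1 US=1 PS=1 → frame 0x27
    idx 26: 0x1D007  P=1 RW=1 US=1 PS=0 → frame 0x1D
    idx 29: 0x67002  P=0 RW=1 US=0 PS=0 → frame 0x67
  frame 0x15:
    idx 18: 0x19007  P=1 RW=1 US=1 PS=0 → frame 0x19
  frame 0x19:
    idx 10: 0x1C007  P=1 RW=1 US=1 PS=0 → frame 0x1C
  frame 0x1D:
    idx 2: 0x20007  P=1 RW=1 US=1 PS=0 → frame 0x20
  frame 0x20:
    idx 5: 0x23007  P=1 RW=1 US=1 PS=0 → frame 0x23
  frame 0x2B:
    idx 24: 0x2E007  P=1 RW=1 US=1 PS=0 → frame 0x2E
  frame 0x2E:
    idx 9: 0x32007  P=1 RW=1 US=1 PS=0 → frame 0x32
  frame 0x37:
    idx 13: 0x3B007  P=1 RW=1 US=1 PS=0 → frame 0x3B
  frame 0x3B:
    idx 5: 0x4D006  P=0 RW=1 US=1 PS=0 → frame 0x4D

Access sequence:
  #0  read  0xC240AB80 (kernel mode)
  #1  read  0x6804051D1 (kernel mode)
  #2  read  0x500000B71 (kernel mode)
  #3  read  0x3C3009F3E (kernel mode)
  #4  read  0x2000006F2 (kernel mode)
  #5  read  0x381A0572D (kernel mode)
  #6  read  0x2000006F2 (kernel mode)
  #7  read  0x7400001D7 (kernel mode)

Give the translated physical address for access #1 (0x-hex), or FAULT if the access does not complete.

Walk each access:
#0 VA=0xC240AB80 (r,kernel):
  [0] read 0x12 idx=3: raw=0x15007 flags P=1 W=1 U=1 S=0
  [1] read 0x15 idx=18: raw=0x19007 flags P=1 W=1 U=1 S=0
  [2] read 0x19 idx=10: raw=0x1C007 flags P=1 W=1 U=1 S=0
  ⇒ phys 0x1CB80  [3 reads]
#1 VA=0x6804051D1 (r,kernel):
  [0] read 0x12 idx=26: raw=0x1D007 flags P=1 W=1 U=1 S=0
  [1] read 0x1D idx=2: raw=0x20007 flags P=1 W=1 U=1 S=0
  [2] read 0x20 idx=5: raw=0x23007 flags P=1 W=1 U=1 S=0
  ⇒ phys 0x231D1  [3 reads]
#2 VA=0x500000B71 (r,kernel):
  [0] read 0x12 idx=20: raw=0x27087 flags P=1 W=1 U=1 S=1
  ⇒ phys 0x27B71 (huge @L0)  [1 reads]
#3 VA=0x3C3009F3E (r,kernel):
  [0] read 0x12 idx=15: raw=0x2B007 flags P=1 W=1 U=1 S=0
  [1] read 0x2B idx=24: raw=0x2E007 flags P=1 W=1 U=1 S=0
  [2] read 0x2E idx=9: raw=0x32007 flags P=1 W=1 U=1 S=0
  ⇒ phys 0x32F3E  [3 reads]
#4 VA=0x2000006F2 (r,kernel):
  [0] read 0x12 idx=8: raw=0x34087 flags P=1 W=1 U=1 S=1
  ⇒ phys 0x346F2 (huge @L0)  [1 reads]
#5 VA=0x381A0572D (r,kernel):
  [0] read 0x12 idx=14: raw=0x37007 flags P=1 W=1 U=1 S=0
  [1] read 0x37 idx=13: raw=0x3B007 flags P=1 W=1 U=1 S=0
  [2] read 0x3B idx=5: raw=0x4D006 flags P=0 W=1 U=1 S=0
  ⇒ fault: PAGE_NOT_PRESENT  — 3 lookups
#6 VA=0x2000006F2 (r,kernel):
  TLB hit vpn=0x200000 → PA=0x346F2
#7 VA=0x7400001D7 (r,kernel):
  [0] read 0x12 idx=29: raw=0x67002 flags P=0 W=1 U=0 S=0
  ⇒ fault: PAGE_NOT_PRESENT  — 1 lookups

Access #1 PA: 0x231D1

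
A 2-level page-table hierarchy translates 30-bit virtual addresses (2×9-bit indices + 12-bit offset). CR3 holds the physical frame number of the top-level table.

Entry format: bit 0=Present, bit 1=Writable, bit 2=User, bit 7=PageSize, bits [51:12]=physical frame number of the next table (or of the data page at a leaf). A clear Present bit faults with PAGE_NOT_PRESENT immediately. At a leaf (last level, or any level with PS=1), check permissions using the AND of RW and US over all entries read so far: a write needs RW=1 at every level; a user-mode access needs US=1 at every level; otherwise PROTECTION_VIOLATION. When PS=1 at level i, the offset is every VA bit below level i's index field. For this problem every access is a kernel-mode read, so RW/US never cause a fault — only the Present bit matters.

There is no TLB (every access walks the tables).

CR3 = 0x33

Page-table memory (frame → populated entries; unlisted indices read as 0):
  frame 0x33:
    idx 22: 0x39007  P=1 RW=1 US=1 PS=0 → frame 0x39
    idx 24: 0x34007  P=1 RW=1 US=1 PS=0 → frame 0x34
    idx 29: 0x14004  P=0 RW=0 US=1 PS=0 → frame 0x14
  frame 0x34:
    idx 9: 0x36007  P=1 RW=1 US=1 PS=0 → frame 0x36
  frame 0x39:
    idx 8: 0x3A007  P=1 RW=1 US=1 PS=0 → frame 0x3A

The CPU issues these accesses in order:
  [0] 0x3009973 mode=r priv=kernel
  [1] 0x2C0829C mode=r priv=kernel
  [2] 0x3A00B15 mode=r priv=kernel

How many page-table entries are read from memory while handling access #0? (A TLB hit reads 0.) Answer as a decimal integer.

Per-access translation:
#0 VA=0x3009973 (r,kernel):
  L0: frame=0x33 idx=24 entry=0x34007 [P=1 RW=1 US=1 PS=0]
  L1: frame=0x34 idx=9 entry=0x36007 [P=1 RW=1 US=1 PS=0]
  → PA=0x36973  (2 entries read)
#1 VA=0x2C0829C (r,kernel):
  L0: frame=0x33 idx=22 entry=0x39007 [P=1 RW=1 US=1 PS=0]
  L1: frame=0x39 idx=8 entry=0x3A007 [P=1 RW=1 US=1 PS=0]
  → PA=0x3A29C  (2 entries read)
#2 VA=0x3A00B15 (r,kernel):
  L0: frame=0x33 idx=29 entry=0x14004 [P=0 RW=0 US=1 PS=0]
  → PAGE_NOT_PRESENT  (1 entries read)

Entries read for #0: 2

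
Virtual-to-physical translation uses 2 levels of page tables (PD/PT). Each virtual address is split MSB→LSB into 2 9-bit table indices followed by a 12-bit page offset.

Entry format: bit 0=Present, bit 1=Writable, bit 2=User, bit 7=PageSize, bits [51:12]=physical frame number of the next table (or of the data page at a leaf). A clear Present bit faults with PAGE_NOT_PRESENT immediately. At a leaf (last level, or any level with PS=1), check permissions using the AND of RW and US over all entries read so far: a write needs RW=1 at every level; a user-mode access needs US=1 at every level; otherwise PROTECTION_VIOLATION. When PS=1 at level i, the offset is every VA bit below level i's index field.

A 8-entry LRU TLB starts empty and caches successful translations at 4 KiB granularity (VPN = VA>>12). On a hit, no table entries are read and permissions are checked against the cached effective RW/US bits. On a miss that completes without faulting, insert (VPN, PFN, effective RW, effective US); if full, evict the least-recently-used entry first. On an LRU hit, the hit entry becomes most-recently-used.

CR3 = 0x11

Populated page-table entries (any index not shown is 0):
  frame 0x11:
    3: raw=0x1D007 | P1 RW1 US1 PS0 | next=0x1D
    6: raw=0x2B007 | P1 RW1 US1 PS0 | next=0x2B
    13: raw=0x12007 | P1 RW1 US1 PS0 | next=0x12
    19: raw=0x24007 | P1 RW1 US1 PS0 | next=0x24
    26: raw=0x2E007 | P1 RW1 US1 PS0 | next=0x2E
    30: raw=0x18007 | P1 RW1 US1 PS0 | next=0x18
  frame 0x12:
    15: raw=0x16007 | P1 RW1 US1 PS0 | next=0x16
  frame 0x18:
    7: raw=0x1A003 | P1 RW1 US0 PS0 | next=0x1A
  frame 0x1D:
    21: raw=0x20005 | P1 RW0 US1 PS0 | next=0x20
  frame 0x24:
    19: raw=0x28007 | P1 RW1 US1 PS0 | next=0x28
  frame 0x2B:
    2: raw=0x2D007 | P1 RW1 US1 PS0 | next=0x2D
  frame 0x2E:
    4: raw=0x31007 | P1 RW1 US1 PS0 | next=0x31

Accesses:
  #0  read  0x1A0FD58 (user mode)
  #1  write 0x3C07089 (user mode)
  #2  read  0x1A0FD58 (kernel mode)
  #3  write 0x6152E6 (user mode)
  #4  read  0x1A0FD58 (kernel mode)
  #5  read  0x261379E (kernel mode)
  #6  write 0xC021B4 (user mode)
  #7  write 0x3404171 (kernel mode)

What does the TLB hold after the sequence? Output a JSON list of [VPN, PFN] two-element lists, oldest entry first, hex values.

Trace:
#0 VA=0x1A0FD58 (r,user):
  [0] read 0x11 idx=13: raw=0x12007 flags P=1 W=1 U=1 S=0
  [1] read 0x12 idx=15: raw=0x16007 flags P=1 W=1 U=1 S=0
  → PA=0x16D58  (2 entries read)
#1 VA=0x3C07089 (w,user):
  [0] read 0x11 idx=30: raw=0x18007 flags P=1 W=1 U=1 S=0
  [1] read 0x18 idx=7: raw=0x1A003 flags P=1 W=1 U=0 S=0
  ✗ PROTECTION_VIOLATION  [2 reads]
#2 VA=0x1A0FD58 (r,kernel):
  TLB hit vpn=0x1A0F → PA=0x16D58
#3 VA=0x6152E6 (w,user):
  [0] read 0x11 idx=3: raw=0x1D007 flags P=1 W=1 U=1 S=0
  [1] read 0x1D idx=21: raw=0x20005 flags P=1 W=0 U=1 S=0
  ✗ PROTECTION_VIOLATION  [2 reads]
#4 VA=0x1A0FD58 (r,kernel):
  TLB hit vpn=0x1A0F → PA=0x16D58
#5 VA=0x261379E (r,kernel):
  [0] read 0x11 idx=19: raw=0x24007 flags P=1 W=1 U=1 S=0
  [1] read 0x24 idx=19: raw=0x28007 flags P=1 W=1 U=1 S=0
  → PA=0x2879E  (2 entries read)
#6 VA=0xC021B4 (w,user):
  [0] read 0x11 idx=6: raw=0x2B007 flags P=1 W=1 U=1 S=0
  [1] read 0x2B idx=2: raw=0x2D007 flags P=1 W=1 U=1 S=0
  → PA=0x2D1B4  (2 entries read)
#7 VA=0x3404171 (w,kernel):
  [0] read 0x11 idx=26: raw=0x2E007 flags P=1 W=1 U=1 S=0
  [1] read 0x2E idx=4: raw=0x31007 flags P=1 W=1 U=1 S=0
  → PA=0x31171  (2 entries read)

TLB: [["0x1A0F", "0x16"], ["0x2613", "0x28"], ["0xC02", "0x2D"], ["0x3404", "0x31"]]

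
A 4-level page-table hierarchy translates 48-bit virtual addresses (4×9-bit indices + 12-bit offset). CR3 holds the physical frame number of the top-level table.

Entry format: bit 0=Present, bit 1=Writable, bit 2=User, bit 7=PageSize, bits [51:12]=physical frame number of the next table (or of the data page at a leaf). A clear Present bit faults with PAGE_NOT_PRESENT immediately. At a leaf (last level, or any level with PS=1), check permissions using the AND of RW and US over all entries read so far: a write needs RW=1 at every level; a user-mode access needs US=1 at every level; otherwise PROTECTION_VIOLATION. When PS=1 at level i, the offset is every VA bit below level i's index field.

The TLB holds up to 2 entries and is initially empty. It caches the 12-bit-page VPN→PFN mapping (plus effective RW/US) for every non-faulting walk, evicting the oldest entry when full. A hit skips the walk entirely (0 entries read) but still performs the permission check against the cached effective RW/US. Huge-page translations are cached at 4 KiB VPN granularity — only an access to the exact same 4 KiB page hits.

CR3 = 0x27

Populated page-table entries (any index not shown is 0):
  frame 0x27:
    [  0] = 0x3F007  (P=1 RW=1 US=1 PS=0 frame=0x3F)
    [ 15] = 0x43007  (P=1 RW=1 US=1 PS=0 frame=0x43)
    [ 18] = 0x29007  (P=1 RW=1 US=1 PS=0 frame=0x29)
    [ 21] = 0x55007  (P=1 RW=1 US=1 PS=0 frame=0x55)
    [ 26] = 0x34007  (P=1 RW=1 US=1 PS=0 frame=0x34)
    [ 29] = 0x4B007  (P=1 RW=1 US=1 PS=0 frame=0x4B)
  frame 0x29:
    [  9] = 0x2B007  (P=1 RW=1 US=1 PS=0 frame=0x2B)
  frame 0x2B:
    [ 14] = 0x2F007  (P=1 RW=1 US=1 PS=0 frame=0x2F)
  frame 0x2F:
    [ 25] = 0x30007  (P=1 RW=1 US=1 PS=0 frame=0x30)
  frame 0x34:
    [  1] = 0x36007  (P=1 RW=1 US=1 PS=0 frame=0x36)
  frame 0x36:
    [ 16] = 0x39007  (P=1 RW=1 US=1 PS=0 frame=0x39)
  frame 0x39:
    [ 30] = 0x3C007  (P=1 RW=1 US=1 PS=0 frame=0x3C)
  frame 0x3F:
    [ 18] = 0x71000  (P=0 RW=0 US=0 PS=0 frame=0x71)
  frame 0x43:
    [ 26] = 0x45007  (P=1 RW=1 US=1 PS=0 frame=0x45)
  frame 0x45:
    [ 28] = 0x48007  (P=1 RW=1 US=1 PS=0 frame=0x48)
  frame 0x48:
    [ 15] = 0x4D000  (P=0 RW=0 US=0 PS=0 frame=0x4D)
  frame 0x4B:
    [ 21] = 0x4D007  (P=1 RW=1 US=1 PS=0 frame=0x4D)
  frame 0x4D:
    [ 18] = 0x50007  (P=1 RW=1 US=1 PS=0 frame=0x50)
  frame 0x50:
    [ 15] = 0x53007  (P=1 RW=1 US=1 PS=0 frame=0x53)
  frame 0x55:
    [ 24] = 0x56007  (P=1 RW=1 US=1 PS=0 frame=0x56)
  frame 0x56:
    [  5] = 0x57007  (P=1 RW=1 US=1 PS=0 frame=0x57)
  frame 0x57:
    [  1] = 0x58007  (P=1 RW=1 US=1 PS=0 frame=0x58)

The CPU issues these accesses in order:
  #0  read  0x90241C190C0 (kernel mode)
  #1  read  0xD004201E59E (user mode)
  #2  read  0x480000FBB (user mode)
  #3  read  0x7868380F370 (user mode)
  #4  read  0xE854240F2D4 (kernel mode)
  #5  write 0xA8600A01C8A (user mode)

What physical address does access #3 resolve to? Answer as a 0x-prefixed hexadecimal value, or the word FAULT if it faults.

Trace:
#0 VA=0x90241C190C0 (r,kernel):
  L0: frame=0x27 idx=18 entry=0x29007 [P=1 RW=1 US=1 PS=0]
  L1: frame=0x29 idx=9 entry=0x2B007 [P=1 RW=1 US=1 PS=0]
  L2: frame=0x2B idx=14 entry=0x2F007 [P=1 RW=1 US=1 PS=0]
  L3: frame=0x2F idx=25 entry=0x30007 [P=1 RW=1 US=1 PS=0]
  ⇒ phys 0x300C0  [4 reads]
#1 VA=0xD004201E59E (r,user):
  L0: frame=0x27 idx=26 entry=0x34007 [P=1 RW=1 US=1 PS=0]
  L1: frame=0x34 idx=1 entry=0x36007 [P=1 RW=1 US=1 PS=0]
  L2: frame=0x36 idx=16 entry=0x39007 [P=1 RW=1 US=1 PS=0]
  L3: frame=0x39 idx=30 entry=0x3C007 [P=1 RW=1 US=1 PS=0]
  ⇒ phys 0x3C59E  [4 reads]
#2 VA=0x480000FBB (r,user):
  L0: frame=0x27 idx=0 entry=0x3F007 [P=1 RW=1 US=1 PS=0]
  L1: frame=0x3F idx=18 entry=0x71000 [P=0 RW=0 US=0 PS=0]
  ⇒ fault: PAGE_NOT_PRESENT  — 2 lookups
#3 VA=0x7868380F370 (r,user):
  L0: frame=0x27 idx=15 entry=0x43007 [P=1 RW=1 US=1 PS=0]
  L1: frame=0x43 idx=26 entry=0x45007 [P=1 RW=1 US=1 PS=0]
  L2: frame=0x45 idx=28 entry=0x48007 [P=1 RW=1 US=1 PS=0]
  L3: frame=0x48 idx=15 entry=0x4D000 [P=0 RW=0 US=0 PS=0]
  ⇒ fault: PAGE_NOT_PRESENT  — 4 lookups
#4 VA=0xE854240F2D4 (r,kernel):
  L0: frame=0x27 idx=29 entry=0x4B007 [P=1 RW=1 US=1 PS=0]
  L1: frame=0x4B idx=21 entry=0x4D007 [P=1 RW=1 US=1 PS=0]
  L2: frame=0x4D idx=18 entry=0x50007 [P=1 RW=1 US=1 PS=0]
  L3: frame=0x50 idx=15 entry=0x53007 [P=1 RW=1 US=1 PS=0]
  ⇒ phys 0x532D4  [4 reads]
#5 VA=0xA8600A01C8A (w,user):
  L0: frame=0x27 idx=21 entry=0x55007 [P=1 RW=1 US=1 PS=0]
  L1: frame=0x55 idx=24 entry=0x56007 [P=1 RW=1 US=1 PS=0]
  L2: frame=0x56 idx=5 entry=0x57007 [P=1 RW=1 US=1 PS=0]
  L3: frame=0x57 idx=1 entry=0x58007 [P=1 RW=1 US=1 PS=0]
  ⇒ phys 0x58C8A  [4 reads]

Access #3 PA: FAULT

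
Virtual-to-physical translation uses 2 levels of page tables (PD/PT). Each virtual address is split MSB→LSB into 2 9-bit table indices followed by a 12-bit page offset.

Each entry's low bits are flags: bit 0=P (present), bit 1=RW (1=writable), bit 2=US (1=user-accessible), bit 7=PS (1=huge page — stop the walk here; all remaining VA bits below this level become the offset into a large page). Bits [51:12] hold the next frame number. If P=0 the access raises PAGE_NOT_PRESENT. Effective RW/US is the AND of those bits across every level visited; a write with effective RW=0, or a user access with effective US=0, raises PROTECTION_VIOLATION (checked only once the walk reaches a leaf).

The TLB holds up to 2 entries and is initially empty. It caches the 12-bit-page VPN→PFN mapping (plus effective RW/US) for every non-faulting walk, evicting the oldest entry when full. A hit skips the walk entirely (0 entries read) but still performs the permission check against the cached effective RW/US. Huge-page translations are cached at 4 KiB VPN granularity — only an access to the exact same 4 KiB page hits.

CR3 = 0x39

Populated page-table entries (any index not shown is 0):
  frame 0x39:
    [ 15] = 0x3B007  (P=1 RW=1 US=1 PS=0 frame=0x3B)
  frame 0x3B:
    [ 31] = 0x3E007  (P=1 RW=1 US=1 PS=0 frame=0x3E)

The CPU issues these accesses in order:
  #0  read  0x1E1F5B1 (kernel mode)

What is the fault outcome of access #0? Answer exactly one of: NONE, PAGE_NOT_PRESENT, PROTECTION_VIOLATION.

Trace:
#0 VA=0x1E1F5B1 (r,kernel):
  lvl0: tbl 0x39, slot 15 ⇒ 0x3B007 (P1/RW1/US1/PS0)
  lvl1: tbl 0x3B, slot 31 ⇒ 0x3E007 (P1/RW1/US1/PS0)
  ⇒ phys 0x3E5B1  [2 reads]

Access #0 fault: NONE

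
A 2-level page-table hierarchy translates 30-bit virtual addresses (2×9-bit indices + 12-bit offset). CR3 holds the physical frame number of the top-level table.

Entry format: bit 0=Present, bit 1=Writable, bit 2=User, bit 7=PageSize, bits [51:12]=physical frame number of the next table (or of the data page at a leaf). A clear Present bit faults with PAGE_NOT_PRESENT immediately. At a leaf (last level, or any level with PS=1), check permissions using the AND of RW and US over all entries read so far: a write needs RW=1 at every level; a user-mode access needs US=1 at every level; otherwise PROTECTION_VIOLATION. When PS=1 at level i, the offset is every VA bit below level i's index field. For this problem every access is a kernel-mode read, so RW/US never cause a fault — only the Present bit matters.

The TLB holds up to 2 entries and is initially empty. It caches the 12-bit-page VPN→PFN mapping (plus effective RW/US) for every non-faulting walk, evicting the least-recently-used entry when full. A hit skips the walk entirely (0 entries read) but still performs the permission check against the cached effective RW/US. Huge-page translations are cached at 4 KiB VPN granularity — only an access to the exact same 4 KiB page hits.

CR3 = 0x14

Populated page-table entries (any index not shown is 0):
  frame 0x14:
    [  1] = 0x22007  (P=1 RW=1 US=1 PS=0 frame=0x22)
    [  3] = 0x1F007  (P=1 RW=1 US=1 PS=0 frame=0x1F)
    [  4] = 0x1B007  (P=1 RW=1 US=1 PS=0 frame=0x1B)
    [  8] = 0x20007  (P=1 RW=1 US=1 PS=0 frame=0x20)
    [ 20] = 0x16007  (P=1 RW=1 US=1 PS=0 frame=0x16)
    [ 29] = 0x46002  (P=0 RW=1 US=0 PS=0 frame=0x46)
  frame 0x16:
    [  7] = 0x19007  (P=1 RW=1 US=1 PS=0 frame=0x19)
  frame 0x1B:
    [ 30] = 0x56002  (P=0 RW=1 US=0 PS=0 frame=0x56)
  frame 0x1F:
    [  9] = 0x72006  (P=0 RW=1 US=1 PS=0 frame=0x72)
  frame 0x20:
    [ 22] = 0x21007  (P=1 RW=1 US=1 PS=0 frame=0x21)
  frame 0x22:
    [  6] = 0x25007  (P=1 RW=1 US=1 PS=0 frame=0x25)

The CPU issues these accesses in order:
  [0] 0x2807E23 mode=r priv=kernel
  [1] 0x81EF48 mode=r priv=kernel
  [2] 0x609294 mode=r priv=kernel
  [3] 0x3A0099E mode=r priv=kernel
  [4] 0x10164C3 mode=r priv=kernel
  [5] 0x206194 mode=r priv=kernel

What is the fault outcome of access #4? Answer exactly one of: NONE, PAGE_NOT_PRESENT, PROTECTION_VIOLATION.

Per-access translation:
#0 VA=0x2807E23 (r,kernel):
  L0 @0x14[20] → 0x16007  P=1,RW=1,US=1,PS=0
  L1 @0x16[7] → 0x19007  P=1,RW=1,US=1,PS=0
  → PA=0x19E23  (2 entries read)
#1 VA=0x81EF48 (r,kernel):
  L0 @0x14[4] → 0x1B007  P=1,RW=1,US=1,PS=0
  L1 @0x1B[30] → 0x56002  P=0,RW=1,US=0,PS=0
  ✗ PAGE_NOT_PRESENT  [2 reads]
#2 VA=0x609294 (r,kernel):
  L0 @0x14[3] → 0x1F007  P=1,RW=1,US=1,PS=0
  L1 @0x1F[9] → 0x72006  P=0,RW=1,US=1,PS=0
  ✗ PAGE_NOT_PRESENT  [2 reads]
#3 VA=0x3A0099E (r,kernel):
  L0 @0x14[29] → 0x46002  P=0,RW=1,US=0,PS=0
  ✗ PAGE_NOT_PRESENT  [1 reads]
#4 VA=0x10164C3 (r,kernel):
  L0 @0x14[8] → 0x20007  P=1,RW=1,US=1,PS=0
  L1 @0x20[22] → 0x21007  P=1,RW=1,US=1,PS=0
  → PA=0x214C3  (2 entries read)
#5 VA=0x206194 (r,kernel):
  L0 @0x14[1] → 0x22007  P=1,RW=1,US=1,PS=0
  L1 @0x22[6] → 0x25007  P=1,RW=1,US=1,PS=0
  → PA=0x25194  (2 entries read)

Access #4 fault: NONE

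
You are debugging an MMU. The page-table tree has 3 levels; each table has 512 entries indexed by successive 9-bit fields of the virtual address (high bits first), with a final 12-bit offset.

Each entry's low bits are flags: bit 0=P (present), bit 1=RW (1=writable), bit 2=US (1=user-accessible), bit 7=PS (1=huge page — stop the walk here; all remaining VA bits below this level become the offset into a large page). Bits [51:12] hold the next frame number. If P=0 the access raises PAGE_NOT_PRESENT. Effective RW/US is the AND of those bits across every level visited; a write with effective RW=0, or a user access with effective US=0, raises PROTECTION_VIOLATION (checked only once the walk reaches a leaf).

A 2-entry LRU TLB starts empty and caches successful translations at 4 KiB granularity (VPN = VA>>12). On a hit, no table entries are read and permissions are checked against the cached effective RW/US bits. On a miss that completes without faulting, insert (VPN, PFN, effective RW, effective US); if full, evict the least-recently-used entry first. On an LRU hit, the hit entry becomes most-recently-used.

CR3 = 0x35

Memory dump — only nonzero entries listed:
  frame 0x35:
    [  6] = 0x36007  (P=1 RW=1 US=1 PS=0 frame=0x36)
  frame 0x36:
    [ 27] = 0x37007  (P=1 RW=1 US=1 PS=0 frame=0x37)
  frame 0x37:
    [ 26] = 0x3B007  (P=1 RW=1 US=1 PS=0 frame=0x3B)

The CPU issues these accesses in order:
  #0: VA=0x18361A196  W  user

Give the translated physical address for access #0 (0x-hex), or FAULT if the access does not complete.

Trace:
#0 VA=0x18361A196 (w,user):
  lvl0: tbl 0x35, slot 6 ⇒ 0x36007 (P1/RW1/US1/PS0)
  lvl1: tbl 0x36, slot 27 ⇒ 0x37007 (P1/RW1/US1/PS0)
  lvl2: tbl 0x37, slot 26 ⇒ 0x3B007 (P1/RW1/US1/PS0)
  → PA=0x3B196  (3 entries read)

Access #0 PA: 0x3B196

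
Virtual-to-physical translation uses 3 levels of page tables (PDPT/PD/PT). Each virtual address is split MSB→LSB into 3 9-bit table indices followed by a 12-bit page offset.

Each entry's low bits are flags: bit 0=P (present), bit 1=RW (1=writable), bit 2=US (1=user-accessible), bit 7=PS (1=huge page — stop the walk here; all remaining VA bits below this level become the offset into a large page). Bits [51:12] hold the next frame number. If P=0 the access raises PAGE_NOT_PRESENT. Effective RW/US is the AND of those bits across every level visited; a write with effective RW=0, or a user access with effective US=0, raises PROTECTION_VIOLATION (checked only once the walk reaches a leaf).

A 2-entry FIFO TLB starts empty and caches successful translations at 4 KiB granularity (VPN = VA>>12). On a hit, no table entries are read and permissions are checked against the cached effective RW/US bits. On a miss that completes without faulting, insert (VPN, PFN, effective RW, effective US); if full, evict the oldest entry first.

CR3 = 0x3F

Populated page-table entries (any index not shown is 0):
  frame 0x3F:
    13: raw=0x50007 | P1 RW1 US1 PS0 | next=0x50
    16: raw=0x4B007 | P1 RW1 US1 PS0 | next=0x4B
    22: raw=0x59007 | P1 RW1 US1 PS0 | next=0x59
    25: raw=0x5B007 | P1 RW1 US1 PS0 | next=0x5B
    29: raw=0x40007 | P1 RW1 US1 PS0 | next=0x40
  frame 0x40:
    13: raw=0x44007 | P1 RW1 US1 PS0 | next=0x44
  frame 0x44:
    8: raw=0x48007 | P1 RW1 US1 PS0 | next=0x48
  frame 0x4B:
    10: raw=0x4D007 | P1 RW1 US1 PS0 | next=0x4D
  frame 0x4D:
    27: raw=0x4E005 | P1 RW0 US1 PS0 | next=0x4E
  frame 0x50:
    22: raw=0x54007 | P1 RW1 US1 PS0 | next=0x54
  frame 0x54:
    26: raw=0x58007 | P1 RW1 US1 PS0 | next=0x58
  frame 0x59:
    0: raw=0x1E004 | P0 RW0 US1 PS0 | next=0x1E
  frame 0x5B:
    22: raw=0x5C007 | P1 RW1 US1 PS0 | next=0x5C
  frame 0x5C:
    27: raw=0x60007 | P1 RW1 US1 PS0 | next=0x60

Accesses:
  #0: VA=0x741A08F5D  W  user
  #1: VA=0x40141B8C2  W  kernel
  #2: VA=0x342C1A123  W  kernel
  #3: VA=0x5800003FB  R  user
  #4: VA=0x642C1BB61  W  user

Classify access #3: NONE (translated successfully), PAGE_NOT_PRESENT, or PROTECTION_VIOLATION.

Trace:
#0 VA=0x741A08F5D (w,user):
  lvl0: tbl 0x3F, slot 29 ⇒ 0x40007 (P1/RW1/US1/PS0)
  lvl1: tbl 0x40, slot 13 ⇒ 0x44007 (P1/RW1/US1/PS0)
  lvl2: tbl 0x44, slot 8 ⇒ 0x48007 (P1/RW1/US1/PS0)
  ⇒ phys 0x48F5D  [3 reads]
#1 VA=0x40141B8C2 (w,kernel):
  lvl0: tbl 0x3F, slot 16 ⇒ 0x4B007 (P1/RW1/US1/PS0)
  lvl1: tbl 0x4B, slot 10 ⇒ 0x4D007 (P1/RW1/US1/PS0)
  lvl2: tbl 0x4D, slot 27 ⇒ 0x4E005 (P1/RW0/US1/PS0)
  ⇒ fault: PROTECTION_VIOLATION  — 3 lookups
#2 VA=0x342C1A123 (w,kernel):
  lvl0: tbl 0x3F, slot 13 ⇒ 0x50007 (P1/RW1/US1/PS0)
  lvl1: tbl 0x50, slot 22 ⇒ 0x54007 (P1/RW1/US1/PS0)
  lvl2: tbl 0x54, slot 26 ⇒ 0x58007 (P1/RW1/US1/PS0)
  ⇒ phys 0x58123  [3 reads]
#3 VA=0x5800003FB (r,user):
  lvl0: tbl 0x3F, slot 22 ⇒ 0x59007 (P1/RW1/US1/PS0)
  lvl1: tbl 0x59, slot 0 ⇒ 0x1E004 (P0/RW0/US1/PS0)
  ⇒ fault: PAGE_NOT_PRESENT  — 2 lookups
#4 VA=0x642C1BB61 (w,user):
  lvl0: tbl 0x3F, slot 25 ⇒ 0x5B007 (P1/RW1/US1/PS0)
  lvl1: tbl 0x5B, slot 22 ⇒ 0x5C007 (P1/RW1/US1/PS0)
  lvl2: tbl 0x5C, slot 27 ⇒ 0x60007 (P1/RW1/US1/PS0)
  ⇒ phys 0x60B61  [3 reads]

Access #3 fault: PAGE_NOT_PRESENT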